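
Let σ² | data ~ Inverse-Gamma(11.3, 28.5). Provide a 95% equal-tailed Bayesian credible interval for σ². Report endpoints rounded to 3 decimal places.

[1.518, 4.998]

Inverse-Gamma(11.3, 28.5) quantiles: F⁻¹(0.025) and F⁻¹(0.975).
Equivalently, 1/σ² ~ Gamma(11.3, rate = 28.5); invert its 0.975 and 0.025 quantiles.
Posterior mean ≈ 2.767, SD ≈ 0.907; a Normal approximation gives roughly [0.989, 4.545].
Exact: lower = 1.518; upper = 4.998.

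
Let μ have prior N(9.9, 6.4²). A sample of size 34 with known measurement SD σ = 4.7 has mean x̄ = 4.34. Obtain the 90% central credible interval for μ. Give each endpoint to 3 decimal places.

Posterior precision = 1/6.4² + 34/4.7² = 0.0244 + 1.5392 = 1.5636, so posterior SD = 0.7997.
Posterior mean = (9.9/6.4² + 34·4.34/4.7²) / 1.5636 = 4.4268.
Interval: 4.4268 ± 1.645 × 0.7997 → [3.111, 5.742].

[3.111, 5.742]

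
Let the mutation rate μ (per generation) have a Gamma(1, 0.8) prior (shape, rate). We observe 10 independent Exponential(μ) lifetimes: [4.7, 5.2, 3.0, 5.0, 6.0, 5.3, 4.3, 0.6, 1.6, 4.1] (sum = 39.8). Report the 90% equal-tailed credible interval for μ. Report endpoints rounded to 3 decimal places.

Posterior: Gamma(1+10, 0.8+39.8) = Gamma(11, 40.6) (shape, rate).
Equal-tailed 90% interval: Gamma(11, 40.6) quantiles at 0.05 and 0.95.
Posterior mean ≈ 0.271, SD ≈ 0.082; a Normal approximation gives roughly [0.137, 0.405].
Exact: lower = 0.152; upper = 0.418.

[0.152, 0.418]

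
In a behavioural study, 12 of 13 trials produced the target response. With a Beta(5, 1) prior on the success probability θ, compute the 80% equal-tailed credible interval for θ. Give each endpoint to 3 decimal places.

[0.801, 0.970]

Posterior: Beta(5+12, 1+1) = Beta(17, 2).
Equal-tailed 80% interval: the 0.1 and 0.9 quantiles of Beta(17, 2).
Posterior mean ≈ 0.895, SD ≈ 0.069; a Normal approximation gives roughly [0.807, 0.983].
Exact: F⁻¹(0.1) = 0.801; F⁻¹(0.9) = 0.970.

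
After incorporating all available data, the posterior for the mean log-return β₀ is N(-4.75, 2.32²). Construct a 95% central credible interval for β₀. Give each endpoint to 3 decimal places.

The posterior is symmetric, so the 95% equal-tailed interval is β₀ = -4.75 ± z·2.32 with z = 1.960.
Half-width: 1.960 × 2.32 = 4.547.
-4.75 − 4.547 = -9.297; -4.75 + 4.547 = -0.203.

[-9.297, -0.203]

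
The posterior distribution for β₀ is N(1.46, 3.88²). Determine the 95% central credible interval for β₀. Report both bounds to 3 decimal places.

[-6.145, 9.065]

The posterior is symmetric, so the 95% equal-tailed interval is β₀ = 1.46 ± z·3.88 with z = 1.960.
Half-width: 1.960 × 3.88 = 7.605.
1.46 − 7.605 = -6.145; 1.46 + 7.605 = 9.065.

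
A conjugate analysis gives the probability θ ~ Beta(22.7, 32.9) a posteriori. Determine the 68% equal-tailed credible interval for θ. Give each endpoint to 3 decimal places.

[0.343, 0.474]

Posterior: Beta(22.7, 32.9).
Equal-tailed 68% interval: the 0.16 and 0.84 quantiles of Beta(22.7, 32.9).
Posterior mean ≈ 0.408, SD ≈ 0.065; a Normal approximation gives roughly [0.343, 0.473].
Exact: F⁻¹(0.16) = 0.343; F⁻¹(0.84) = 0.474.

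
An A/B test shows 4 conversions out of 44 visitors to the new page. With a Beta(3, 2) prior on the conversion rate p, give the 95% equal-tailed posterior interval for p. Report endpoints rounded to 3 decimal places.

[0.061, 0.252]

Posterior: Beta(3+4, 2+40) = Beta(7, 42).
Equal-tailed 95% interval: the 0.025 and 0.975 quantiles of Beta(7, 42).
Posterior mean ≈ 0.143, SD ≈ 0.049; a Normal approximation gives roughly [0.046, 0.240].
Exact: F⁻¹(0.025) = 0.061; F⁻¹(0.975) = 0.252.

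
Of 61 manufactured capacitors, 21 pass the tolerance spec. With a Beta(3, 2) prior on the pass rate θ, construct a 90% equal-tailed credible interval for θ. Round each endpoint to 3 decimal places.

Posterior: Beta(3+21, 2+40) = Beta(24, 42).
Equal-tailed 90% interval: the 0.05 and 0.95 quantiles of Beta(24, 42).
Posterior mean ≈ 0.364, SD ≈ 0.059; a Normal approximation gives roughly [0.267, 0.460].
Exact: F⁻¹(0.05) = 0.269; F⁻¹(0.95) = 0.463.

[0.269, 0.463]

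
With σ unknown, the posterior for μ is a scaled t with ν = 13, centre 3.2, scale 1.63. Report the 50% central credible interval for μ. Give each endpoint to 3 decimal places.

The t_13 distribution is symmetric; the 50% interval is 3.2 ± t·1.63 with t_{0.75,13} = 0.694.
Half-width: 0.694 × 1.63 = 1.131.
3.2 − 1.131 = 2.069; 3.2 + 1.131 = 4.331.

[2.069, 4.331]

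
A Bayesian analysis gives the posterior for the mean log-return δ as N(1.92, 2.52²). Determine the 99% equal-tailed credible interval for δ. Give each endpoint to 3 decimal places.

The posterior is symmetric, so the 99% equal-tailed interval is δ = 1.92 ± z·2.52 with z = 2.576.
Half-width: 2.576 × 2.52 = 6.491.
1.92 − 6.491 = -4.571; 1.92 + 6.491 = 8.411.

[-4.571, 8.411]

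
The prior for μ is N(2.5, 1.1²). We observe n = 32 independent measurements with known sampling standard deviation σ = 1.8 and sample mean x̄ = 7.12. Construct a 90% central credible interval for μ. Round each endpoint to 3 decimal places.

Posterior precision = 1/1.1² + 32/1.8² = 0.8264 + 9.8765 = 10.7030, so posterior SD = 0.3057.
Posterior mean = (2.5/1.1² + 32·7.12/1.8²) / 10.7030 = 6.7633.
Interval: 6.7633 ± 1.645 × 0.3057 → [6.260, 7.266].

[6.260, 7.266]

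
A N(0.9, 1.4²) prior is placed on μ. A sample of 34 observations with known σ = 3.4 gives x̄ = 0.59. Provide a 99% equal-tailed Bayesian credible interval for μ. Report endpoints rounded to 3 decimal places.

[-0.751, 2.022]

Posterior precision = 1/1.4² + 34/3.4² = 0.5102 + 2.9412 = 3.4514, so posterior SD = 0.5383.
Posterior mean = (0.9/1.4² + 34·0.59/3.4²) / 3.4514 = 0.6358.
Interval: 0.6358 ± 2.576 × 0.5383 → [-0.751, 2.022].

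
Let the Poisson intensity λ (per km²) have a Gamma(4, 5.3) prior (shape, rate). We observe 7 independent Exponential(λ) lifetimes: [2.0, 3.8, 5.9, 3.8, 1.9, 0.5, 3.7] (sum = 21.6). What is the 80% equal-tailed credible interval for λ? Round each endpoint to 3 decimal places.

[0.261, 0.573]

Posterior: Gamma(4+7, 5.3+21.6) = Gamma(11, 26.9) (shape, rate).
Equal-tailed 80% interval: Gamma(11, 26.9) quantiles at 0.1 and 0.9.
Posterior mean ≈ 0.409, SD ≈ 0.123; a Normal approximation gives roughly [0.251, 0.567].
Exact: lower = 0.261; upper = 0.573.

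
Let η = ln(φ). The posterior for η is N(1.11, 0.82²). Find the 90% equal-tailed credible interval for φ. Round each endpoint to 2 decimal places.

[0.79, 11.69]

On the log scale the 90% interval is 1.11 ± 1.645 × 0.82 = [-0.2388, 2.4588].
Exponentiate: [e^-0.2388, e^2.4588] = [0.79, 11.69].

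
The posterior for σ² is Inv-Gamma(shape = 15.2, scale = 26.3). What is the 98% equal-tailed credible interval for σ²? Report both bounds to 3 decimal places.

[1.023, 3.453]

Inverse-Gamma(15.2, 26.3) quantiles: F⁻¹(0.01) and F⁻¹(0.99).
Equivalently, 1/σ² ~ Gamma(15.2, rate = 26.3); invert its 0.99 and 0.01 quantiles.
Posterior mean ≈ 1.852, SD ≈ 0.510; a Normal approximation gives roughly [0.666, 3.038].
Exact: lower = 1.023; upper = 3.453.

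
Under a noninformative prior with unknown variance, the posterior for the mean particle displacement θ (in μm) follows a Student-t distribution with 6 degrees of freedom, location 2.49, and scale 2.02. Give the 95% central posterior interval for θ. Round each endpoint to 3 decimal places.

The t_6 distribution is symmetric; the 95% interval is 2.49 ± t·2.02 with t_{0.975,6} = 2.447.
Half-width: 2.447 × 2.02 = 4.943.
2.49 − 4.943 = -2.453; 2.49 + 4.943 = 7.433.

[-2.453, 7.433]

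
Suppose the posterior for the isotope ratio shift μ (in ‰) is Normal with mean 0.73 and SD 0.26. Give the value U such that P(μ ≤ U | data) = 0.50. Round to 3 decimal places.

0.730

Need U with P(μ ≤ U) = 0.50: U = 0.73 + z_{0.5}·0.26.
z = 0.000; U = 0.73 + 0.000 × 0.26 = 0.730.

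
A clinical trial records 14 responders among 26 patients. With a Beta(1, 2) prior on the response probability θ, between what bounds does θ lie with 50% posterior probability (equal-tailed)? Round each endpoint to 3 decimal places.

[0.455, 0.580]

Posterior: Beta(1+14, 2+12) = Beta(15, 14).
Equal-tailed 50% interval: the 0.25 and 0.75 quantiles of Beta(15, 14).
Posterior mean ≈ 0.517, SD ≈ 0.091; a Normal approximation gives roughly [0.456, 0.579].
Exact: F⁻¹(0.25) = 0.455; F⁻¹(0.75) = 0.580.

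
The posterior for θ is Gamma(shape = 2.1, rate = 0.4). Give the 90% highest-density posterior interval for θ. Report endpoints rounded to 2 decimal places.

[0.27, 10.23]

The posterior is unimodal and skewed, so the HPD interval has equal density at both endpoints and is the shortest 90% interval.
Solving f(0.27) = f(10.23) with F(10.23) − F(0.27) = 0.90 gives [0.27, 10.23].
For comparison, the equal-tailed interval is [0.99, 12.26]; the HPD is narrower and shifted toward the mode.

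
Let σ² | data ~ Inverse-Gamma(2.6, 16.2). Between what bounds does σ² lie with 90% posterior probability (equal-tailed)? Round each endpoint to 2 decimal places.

Inverse-Gamma(2.6, 16.2) quantiles: F⁻¹(0.05) and F⁻¹(0.95).
Equivalently, 1/σ² ~ Gamma(2.6, rate = 16.2); invert its 0.95 and 0.05 quantiles.
Posterior mean ≈ 10.12, SD ≈ 13.07; a Normal approximation gives roughly [-11.38, 31.63].
Exact: lower = 2.85; upper = 26.14.

[2.85, 26.14]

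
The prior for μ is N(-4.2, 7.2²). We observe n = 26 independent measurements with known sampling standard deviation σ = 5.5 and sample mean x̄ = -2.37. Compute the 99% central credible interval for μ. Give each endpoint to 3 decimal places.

Posterior precision = 1/7.2² + 26/5.5² = 0.0193 + 0.8595 = 0.8788, so posterior SD = 1.0667.
Posterior mean = (-4.2/7.2² + 26·-2.37/5.5²) / 0.8788 = -2.4102.
Interval: -2.4102 ± 2.576 × 1.0667 → [-5.158, 0.338].

[-5.158, 0.338]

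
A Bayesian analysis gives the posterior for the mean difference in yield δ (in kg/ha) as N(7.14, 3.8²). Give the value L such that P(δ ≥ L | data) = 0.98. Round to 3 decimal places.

-0.664

Need L with P(δ ≥ L) = 0.98: L = 7.14 − z_{0.02}·3.8.
z = 2.054; L = 7.14 − 2.054 × 3.8 = -0.664.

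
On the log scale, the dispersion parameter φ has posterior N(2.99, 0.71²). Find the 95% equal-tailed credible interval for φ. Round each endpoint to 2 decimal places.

On the log scale the 95% interval is 2.99 ± 1.960 × 0.71 = [1.5984, 4.3816].
Exponentiate: [e^1.5984, e^4.3816] = [4.95, 79.96].

[4.95, 79.96]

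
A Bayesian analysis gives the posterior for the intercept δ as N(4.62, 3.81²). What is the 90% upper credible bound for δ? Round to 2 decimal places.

Need U with P(δ ≤ U) = 0.90: U = 4.62 + z_{0.1}·3.81.
z = 1.282; U = 4.62 + 1.282 × 3.81 = 9.50.

9.50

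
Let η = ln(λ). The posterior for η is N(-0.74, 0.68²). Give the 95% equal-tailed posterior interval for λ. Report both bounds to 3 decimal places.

On the log scale the 95% interval is -0.74 ± 1.960 × 0.68 = [-2.0728, 0.5928].
Exponentiate: [e^-2.0728, e^0.5928] = [0.126, 1.809].

[0.126, 1.809]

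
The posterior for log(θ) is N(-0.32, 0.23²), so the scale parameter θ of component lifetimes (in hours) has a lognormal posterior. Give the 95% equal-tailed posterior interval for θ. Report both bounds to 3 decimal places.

On the log scale the 95% interval is -0.32 ± 1.960 × 0.23 = [-0.7708, 0.1308].
Exponentiate: [e^-0.7708, e^0.1308] = [0.463, 1.140].

[0.463, 1.140]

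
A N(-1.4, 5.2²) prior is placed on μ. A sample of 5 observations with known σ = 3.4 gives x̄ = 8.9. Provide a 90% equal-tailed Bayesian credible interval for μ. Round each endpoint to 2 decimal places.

[5.69, 10.49]

Posterior precision = 1/5.2² + 5/3.4² = 0.0370 + 0.4325 = 0.4695, so posterior SD = 1.4594.
Posterior mean = (-1.4/5.2² + 5·8.9/3.4²) / 0.4695 = 8.0887.
Interval: 8.0887 ± 1.645 × 1.4594 → [5.69, 10.49].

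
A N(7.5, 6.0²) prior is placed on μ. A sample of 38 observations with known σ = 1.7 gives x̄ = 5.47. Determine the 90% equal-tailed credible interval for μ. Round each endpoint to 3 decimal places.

[5.021, 5.927]

Posterior precision = 1/6.0² + 38/1.7² = 0.0278 + 13.1488 = 13.1766, so posterior SD = 0.2755.
Posterior mean = (7.5/6.0² + 38·5.47/1.7²) / 13.1766 = 5.4743.
Interval: 5.4743 ± 1.645 × 0.2755 → [5.021, 5.927].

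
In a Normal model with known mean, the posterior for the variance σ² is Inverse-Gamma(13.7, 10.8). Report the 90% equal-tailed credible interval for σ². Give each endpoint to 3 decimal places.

Inverse-Gamma(13.7, 10.8) quantiles: F⁻¹(0.05) and F⁻¹(0.95).
Equivalently, 1/σ² ~ Gamma(13.7, rate = 10.8); invert its 0.95 and 0.05 quantiles.
Posterior mean ≈ 0.850, SD ≈ 0.249; a Normal approximation gives roughly [0.441, 1.259].
Exact: lower = 0.532; upper = 1.312.

[0.532, 1.312]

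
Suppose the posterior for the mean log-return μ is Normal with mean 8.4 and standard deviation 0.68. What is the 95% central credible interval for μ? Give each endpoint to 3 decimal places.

The posterior is symmetric, so the 95% equal-tailed interval is μ = 8.4 ± z·0.68 with z = 1.960.
Half-width: 1.960 × 0.68 = 1.333.
8.4 − 1.333 = 7.067; 8.4 + 1.333 = 9.733.

[7.067, 9.733]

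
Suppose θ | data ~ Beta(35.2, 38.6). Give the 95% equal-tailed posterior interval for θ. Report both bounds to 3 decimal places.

[0.365, 0.590]

Posterior: Beta(35.2, 38.6).
Equal-tailed 95% interval: the 0.025 and 0.975 quantiles of Beta(35.2, 38.6).
Posterior mean ≈ 0.477, SD ≈ 0.058; a Normal approximation gives roughly [0.364, 0.590].
Exact: F⁻¹(0.025) = 0.365; F⁻¹(0.975) = 0.590.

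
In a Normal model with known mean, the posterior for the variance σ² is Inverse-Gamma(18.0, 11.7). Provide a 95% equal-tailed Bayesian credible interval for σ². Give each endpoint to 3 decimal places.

[0.430, 1.097]

Inverse-Gamma(18.0, 11.7) quantiles: F⁻¹(0.025) and F⁻¹(0.975).
Equivalently, 1/σ² ~ Gamma(18.0, rate = 11.7); invert its 0.975 and 0.025 quantiles.
Posterior mean ≈ 0.688, SD ≈ 0.172; a Normal approximation gives roughly [0.351, 1.025].
Exact: lower = 0.430; upper = 1.097.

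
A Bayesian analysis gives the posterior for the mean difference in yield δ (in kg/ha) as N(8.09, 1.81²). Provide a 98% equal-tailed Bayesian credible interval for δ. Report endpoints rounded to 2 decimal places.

[3.88, 12.30]

The posterior is symmetric, so the 98% equal-tailed interval is δ = 8.09 ± z·1.81 with z = 2.326.
Half-width: 2.326 × 1.81 = 4.21.
8.09 − 4.21 = 3.88; 8.09 + 4.21 = 12.30.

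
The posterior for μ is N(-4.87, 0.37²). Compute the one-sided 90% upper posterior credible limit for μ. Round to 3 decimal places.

-4.396

Need U with P(μ ≤ U) = 0.90: U = -4.87 + z_{0.1}·0.37.
z = 1.282; U = -4.87 + 1.282 × 0.37 = -4.396.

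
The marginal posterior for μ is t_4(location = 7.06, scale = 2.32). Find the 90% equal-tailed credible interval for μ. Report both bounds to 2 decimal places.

The t_4 distribution is symmetric; the 90% interval is 7.06 ± t·2.32 with t_{0.95,4} = 2.132.
Half-width: 2.132 × 2.32 = 4.95.
7.06 − 4.95 = 2.11; 7.06 + 4.95 = 12.01.

[2.11, 12.01]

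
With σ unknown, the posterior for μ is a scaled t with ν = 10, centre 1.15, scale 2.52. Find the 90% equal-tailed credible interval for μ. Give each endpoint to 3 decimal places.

[-3.417, 5.717]

The t_10 distribution is symmetric; the 90% interval is 1.15 ± t·2.52 with t_{0.95,10} = 1.812.
Half-width: 1.812 × 2.52 = 4.567.
1.15 − 4.567 = -3.417; 1.15 + 4.567 = 5.717.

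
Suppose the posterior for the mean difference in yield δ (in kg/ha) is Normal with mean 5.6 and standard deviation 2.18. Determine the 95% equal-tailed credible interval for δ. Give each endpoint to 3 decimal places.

The posterior is symmetric, so the 95% equal-tailed interval is δ = 5.6 ± z·2.18 with z = 1.960.
Half-width: 1.960 × 2.18 = 4.273.
5.6 − 4.273 = 1.327; 5.6 + 4.273 = 9.873.

[1.327, 9.873]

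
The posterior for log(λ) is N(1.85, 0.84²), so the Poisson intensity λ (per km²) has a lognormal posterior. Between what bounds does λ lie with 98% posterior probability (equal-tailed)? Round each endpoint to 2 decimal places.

[0.90, 44.89]

On the log scale the 98% interval is 1.85 ± 2.326 × 0.84 = [-0.1041, 3.8041].
Exponentiate: [e^-0.1041, e^3.8041] = [0.90, 44.89].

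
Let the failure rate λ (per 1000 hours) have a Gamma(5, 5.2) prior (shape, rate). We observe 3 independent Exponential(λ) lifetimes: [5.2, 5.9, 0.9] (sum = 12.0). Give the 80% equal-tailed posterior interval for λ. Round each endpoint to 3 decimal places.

[0.271, 0.684]

Posterior: Gamma(5+3, 5.2+12.0) = Gamma(8, 17.2) (shape, rate).
Equal-tailed 80% interval: Gamma(8, 17.2) quantiles at 0.1 and 0.9.
Posterior mean ≈ 0.465, SD ≈ 0.164; a Normal approximation gives roughly [0.254, 0.676].
Exact: lower = 0.271; upper = 0.684.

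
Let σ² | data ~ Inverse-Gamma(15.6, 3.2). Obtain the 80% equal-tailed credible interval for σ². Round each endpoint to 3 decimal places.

[0.154, 0.296]

Inverse-Gamma(15.6, 3.2) quantiles: F⁻¹(0.1) and F⁻¹(0.9).
Equivalently, 1/σ² ~ Gamma(15.6, rate = 3.2); invert its 0.9 and 0.1 quantiles.
Posterior mean ≈ 0.219, SD ≈ 0.059; a Normal approximation gives roughly [0.143, 0.295].
Exact: lower = 0.154; upper = 0.296.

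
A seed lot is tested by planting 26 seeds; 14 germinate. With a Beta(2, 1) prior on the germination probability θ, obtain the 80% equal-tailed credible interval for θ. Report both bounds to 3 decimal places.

Posterior: Beta(2+14, 1+12) = Beta(16, 13).
Equal-tailed 80% interval: the 0.1 and 0.9 quantiles of Beta(16, 13).
Posterior mean ≈ 0.552, SD ≈ 0.091; a Normal approximation gives roughly [0.435, 0.668].
Exact: F⁻¹(0.1) = 0.433; F⁻¹(0.9) = 0.669.

[0.433, 0.669]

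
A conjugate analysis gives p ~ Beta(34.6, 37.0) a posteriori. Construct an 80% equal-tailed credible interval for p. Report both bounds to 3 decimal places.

Posterior: Beta(34.6, 37.0).
Equal-tailed 80% interval: the 0.1 and 0.9 quantiles of Beta(34.6, 37.0).
Posterior mean ≈ 0.483, SD ≈ 0.059; a Normal approximation gives roughly [0.408, 0.558].
Exact: F⁻¹(0.1) = 0.408; F⁻¹(0.9) = 0.559.

[0.408, 0.559]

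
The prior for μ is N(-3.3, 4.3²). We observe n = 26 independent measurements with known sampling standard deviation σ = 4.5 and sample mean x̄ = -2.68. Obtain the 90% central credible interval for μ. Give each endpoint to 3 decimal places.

[-4.127, -1.283]

Posterior precision = 1/4.3² + 26/4.5² = 0.0541 + 1.2840 = 1.3380, so posterior SD = 0.8645.
Posterior mean = (-3.3/4.3² + 26·-2.68/4.5²) / 1.3380 = -2.7051.
Interval: -2.7051 ± 1.645 × 0.8645 → [-4.127, -1.283].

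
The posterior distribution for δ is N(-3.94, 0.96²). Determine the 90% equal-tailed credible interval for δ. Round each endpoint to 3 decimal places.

[-5.519, -2.361]

The posterior is symmetric, so the 90% equal-tailed interval is δ = -3.94 ± z·0.96 with z = 1.645.
Half-width: 1.645 × 0.96 = 1.579.
-3.94 − 1.579 = -5.519; -3.94 + 1.579 = -2.361.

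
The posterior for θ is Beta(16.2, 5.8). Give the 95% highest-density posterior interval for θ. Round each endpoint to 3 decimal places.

[0.555, 0.905]

The posterior is unimodal and skewed, so the HPD interval has equal density at both endpoints and is the shortest 95% interval.
Solving f(0.555) = f(0.905) with F(0.905) − F(0.555) = 0.95 gives [0.555, 0.905].
For comparison, the equal-tailed interval is [0.539, 0.894]; the HPD is narrower and shifted toward the mode.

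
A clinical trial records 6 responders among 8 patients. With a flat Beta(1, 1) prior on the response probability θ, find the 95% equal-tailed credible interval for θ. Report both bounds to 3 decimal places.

Posterior: Beta(1+6, 1+2) = Beta(7, 3).
Equal-tailed 95% interval: the 0.025 and 0.975 quantiles of Beta(7, 3).
Posterior mean ≈ 0.700, SD ≈ 0.138; a Normal approximation gives roughly [0.429, 0.971].
Exact: F⁻¹(0.025) = 0.400; F⁻¹(0.975) = 0.925.

[0.400, 0.925]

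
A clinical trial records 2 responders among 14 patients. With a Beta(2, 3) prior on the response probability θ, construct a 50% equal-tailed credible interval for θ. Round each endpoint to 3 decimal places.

Posterior: Beta(2+2, 3+12) = Beta(4, 15).
Equal-tailed 50% interval: the 0.25 and 0.75 quantiles of Beta(4, 15).
Posterior mean ≈ 0.211, SD ≈ 0.091; a Normal approximation gives roughly [0.149, 0.272].
Exact: F⁻¹(0.25) = 0.143; F⁻¹(0.75) = 0.267.

[0.143, 0.267]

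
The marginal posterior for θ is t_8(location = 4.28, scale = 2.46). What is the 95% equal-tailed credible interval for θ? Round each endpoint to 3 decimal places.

The t_8 distribution is symmetric; the 95% interval is 4.28 ± t·2.46 with t_{0.975,8} = 2.306.
Half-width: 2.306 × 2.46 = 5.673.
4.28 − 5.673 = -1.393; 4.28 + 5.673 = 9.953.

[-1.393, 9.953]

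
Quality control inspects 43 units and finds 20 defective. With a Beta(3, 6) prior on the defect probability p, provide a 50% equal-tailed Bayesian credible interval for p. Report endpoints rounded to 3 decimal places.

Posterior: Beta(3+20, 6+23) = Beta(23, 29).
Equal-tailed 50% interval: the 0.25 and 0.75 quantiles of Beta(23, 29).
Posterior mean ≈ 0.442, SD ≈ 0.068; a Normal approximation gives roughly [0.396, 0.488].
Exact: F⁻¹(0.25) = 0.395; F⁻¹(0.75) = 0.488.

[0.395, 0.488]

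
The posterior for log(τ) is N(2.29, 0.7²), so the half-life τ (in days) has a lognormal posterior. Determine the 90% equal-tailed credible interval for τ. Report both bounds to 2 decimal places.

[3.12, 31.23]

On the log scale the 90% interval is 2.29 ± 1.645 × 0.7 = [1.1386, 3.4414].
Exponentiate: [e^1.1386, e^3.4414] = [3.12, 31.23].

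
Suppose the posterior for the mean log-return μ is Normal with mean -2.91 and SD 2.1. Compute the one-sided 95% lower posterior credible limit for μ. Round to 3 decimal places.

-6.364

Need L with P(μ ≥ L) = 0.95: L = -2.91 − z_{0.05}·2.1.
z = 1.645; L = -2.91 − 1.645 × 2.1 = -6.364.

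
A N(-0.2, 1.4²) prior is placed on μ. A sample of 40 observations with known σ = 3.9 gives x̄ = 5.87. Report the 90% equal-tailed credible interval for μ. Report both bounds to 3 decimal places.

Posterior precision = 1/1.4² + 40/3.9² = 0.5102 + 2.6298 = 3.1401, so posterior SD = 0.5643.
Posterior mean = (-0.2/1.4² + 40·5.87/3.9²) / 3.1401 = 4.8837.
Interval: 4.8837 ± 1.645 × 0.5643 → [3.955, 5.812].

[3.955, 5.812]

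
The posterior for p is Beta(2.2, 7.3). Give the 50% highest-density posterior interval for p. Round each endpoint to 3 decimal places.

The posterior is unimodal and skewed, so the HPD interval has equal density at both endpoints and is the shortest 50% interval.
Solving f(0.087) = f(0.257) with F(0.257) − F(0.087) = 0.50 gives [0.087, 0.257].
For comparison, the equal-tailed interval is [0.131, 0.312]; the HPD is narrower and shifted toward the mode.

[0.087, 0.257]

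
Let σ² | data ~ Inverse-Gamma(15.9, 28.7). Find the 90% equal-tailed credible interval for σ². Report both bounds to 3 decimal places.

[1.249, 2.882]

Inverse-Gamma(15.9, 28.7) quantiles: F⁻¹(0.05) and F⁻¹(0.95).
Equivalently, 1/σ² ~ Gamma(15.9, rate = 28.7); invert its 0.95 and 0.05 quantiles.
Posterior mean ≈ 1.926, SD ≈ 0.517; a Normal approximation gives roughly [1.076, 2.776].
Exact: lower = 1.249; upper = 2.882.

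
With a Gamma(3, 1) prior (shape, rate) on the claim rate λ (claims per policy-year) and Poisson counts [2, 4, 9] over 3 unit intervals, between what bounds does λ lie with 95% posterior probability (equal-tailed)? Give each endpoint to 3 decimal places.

[2.667, 6.805]

Posterior: Gamma(3+15, 1+3) = Gamma(18, 4) (shape, rate).
Equal-tailed 95% interval: Gamma(18, 4) quantiles at 0.025 and 0.975.
Posterior mean ≈ 4.500, SD ≈ 1.061; a Normal approximation gives roughly [2.421, 6.579].
Exact: lower = 2.667; upper = 6.805.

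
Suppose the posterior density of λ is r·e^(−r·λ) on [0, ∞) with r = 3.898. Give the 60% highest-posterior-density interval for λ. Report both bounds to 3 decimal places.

[0.000, 0.235]

The exponential density is strictly decreasing on [0, ∞), so the HPD interval is anchored at 0: [0, q] with P(λ ≤ q) = 0.60.
q = −ln(1 − 0.60) / 3.898 = 0.9163 / 3.898 = 0.235.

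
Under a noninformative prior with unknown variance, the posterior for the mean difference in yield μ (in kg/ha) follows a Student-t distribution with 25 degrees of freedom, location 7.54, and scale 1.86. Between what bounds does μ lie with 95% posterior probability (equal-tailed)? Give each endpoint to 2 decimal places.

The t_25 distribution is symmetric; the 95% interval is 7.54 ± t·1.86 with t_{0.975,25} = 2.060.
Half-width: 2.060 × 1.86 = 3.83.
7.54 − 3.83 = 3.71; 7.54 + 3.83 = 11.37.

[3.71, 11.37]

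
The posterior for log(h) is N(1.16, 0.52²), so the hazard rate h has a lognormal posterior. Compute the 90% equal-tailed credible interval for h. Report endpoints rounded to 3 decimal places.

On the log scale the 90% interval is 1.16 ± 1.645 × 0.52 = [0.3047, 2.0153].
Exponentiate: [e^0.3047, e^2.0153] = [1.356, 7.503].

[1.356, 7.503]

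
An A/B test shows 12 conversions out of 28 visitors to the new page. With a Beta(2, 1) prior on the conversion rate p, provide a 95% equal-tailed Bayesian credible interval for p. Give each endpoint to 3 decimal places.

[0.283, 0.626]

Posterior: Beta(2+12, 1+16) = Beta(14, 17).
Equal-tailed 95% interval: the 0.025 and 0.975 quantiles of Beta(14, 17).
Posterior mean ≈ 0.452, SD ≈ 0.088; a Normal approximation gives roughly [0.279, 0.624].
Exact: F⁻¹(0.025) = 0.283; F⁻¹(0.975) = 0.626.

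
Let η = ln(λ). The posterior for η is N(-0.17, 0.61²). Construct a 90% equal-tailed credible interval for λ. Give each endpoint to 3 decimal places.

[0.309, 2.301]

On the log scale the 90% interval is -0.17 ± 1.645 × 0.61 = [-1.1734, 0.8334].
Exponentiate: [e^-1.1734, e^0.8334] = [0.309, 2.301].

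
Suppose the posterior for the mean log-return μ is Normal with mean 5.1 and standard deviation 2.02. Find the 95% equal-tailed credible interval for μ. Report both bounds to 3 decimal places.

[1.141, 9.059]

The posterior is symmetric, so the 95% equal-tailed interval is μ = 5.1 ± z·2.02 with z = 1.960.
Half-width: 1.960 × 2.02 = 3.959.
5.1 − 3.959 = 1.141; 5.1 + 3.959 = 9.059.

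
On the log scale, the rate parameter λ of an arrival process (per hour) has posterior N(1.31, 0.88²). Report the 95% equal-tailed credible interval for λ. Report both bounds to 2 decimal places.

On the log scale the 95% interval is 1.31 ± 1.960 × 0.88 = [-0.4148, 3.0348].
Exponentiate: [e^-0.4148, e^3.0348] = [0.66, 20.80].

[0.66, 20.80]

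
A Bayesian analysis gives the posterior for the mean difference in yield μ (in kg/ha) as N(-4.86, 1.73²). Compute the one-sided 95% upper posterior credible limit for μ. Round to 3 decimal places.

Need U with P(μ ≤ U) = 0.95: U = -4.86 + z_{0.05}·1.73.
z = 1.645; U = -4.86 + 1.645 × 1.73 = -2.014.

-2.014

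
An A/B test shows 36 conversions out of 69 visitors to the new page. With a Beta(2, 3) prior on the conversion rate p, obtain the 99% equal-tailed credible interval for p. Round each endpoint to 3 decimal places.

Posterior: Beta(2+36, 3+33) = Beta(38, 36).
Equal-tailed 99% interval: the 0.005 and 0.995 quantiles of Beta(38, 36).
Posterior mean ≈ 0.514, SD ≈ 0.058; a Normal approximation gives roughly [0.365, 0.662].
Exact: F⁻¹(0.005) = 0.366; F⁻¹(0.995) = 0.660.

[0.366, 0.660]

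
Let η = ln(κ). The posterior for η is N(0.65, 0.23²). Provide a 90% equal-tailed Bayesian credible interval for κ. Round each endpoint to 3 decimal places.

[1.312, 2.796]

On the log scale the 90% interval is 0.65 ± 1.645 × 0.23 = [0.2717, 1.0283].
Exponentiate: [e^0.2717, e^1.0283] = [1.312, 2.796].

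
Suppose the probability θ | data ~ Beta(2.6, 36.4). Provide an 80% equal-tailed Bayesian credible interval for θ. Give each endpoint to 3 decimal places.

Posterior: Beta(2.6, 36.4).
Equal-tailed 80% interval: the 0.1 and 0.9 quantiles of Beta(2.6, 36.4).
Posterior mean ≈ 0.067, SD ≈ 0.039; a Normal approximation gives roughly [0.016, 0.117].
Exact: F⁻¹(0.1) = 0.023; F⁻¹(0.9) = 0.120.

[0.023, 0.120]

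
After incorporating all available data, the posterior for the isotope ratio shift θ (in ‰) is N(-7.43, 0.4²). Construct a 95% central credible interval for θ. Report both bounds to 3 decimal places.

The posterior is symmetric, so the 95% equal-tailed interval is θ = -7.43 ± z·0.4 with z = 1.960.
Half-width: 1.960 × 0.4 = 0.784.
-7.43 − 0.784 = -8.214; -7.43 + 0.784 = -6.646.

[-8.214, -6.646]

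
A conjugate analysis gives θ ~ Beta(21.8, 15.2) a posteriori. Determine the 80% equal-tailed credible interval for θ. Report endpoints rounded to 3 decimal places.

[0.485, 0.691]

Posterior: Beta(21.8, 15.2).
Equal-tailed 80% interval: the 0.1 and 0.9 quantiles of Beta(21.8, 15.2).
Posterior mean ≈ 0.589, SD ≈ 0.080; a Normal approximation gives roughly [0.487, 0.691].
Exact: F⁻¹(0.1) = 0.485; F⁻¹(0.9) = 0.691.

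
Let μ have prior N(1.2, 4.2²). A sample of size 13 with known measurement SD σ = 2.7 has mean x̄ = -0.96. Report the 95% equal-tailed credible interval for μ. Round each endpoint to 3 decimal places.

[-2.338, 0.551]

Posterior precision = 1/4.2² + 13/2.7² = 0.0567 + 1.7833 = 1.8400, so posterior SD = 0.7372.
Posterior mean = (1.2/4.2² + 13·-0.96/2.7²) / 1.8400 = -0.8934.
Interval: -0.8934 ± 1.960 × 0.7372 → [-2.338, 0.551].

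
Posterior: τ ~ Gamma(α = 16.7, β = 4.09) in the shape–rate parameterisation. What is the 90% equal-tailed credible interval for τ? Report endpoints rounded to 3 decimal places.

[2.590, 5.853]

Posterior: Gamma(shape 16.7, rate 4.09).
Equal-tailed 90% interval: Gamma(16.7, 4.09) quantiles at 0.05 and 0.95.
Posterior mean ≈ 4.083, SD ≈ 0.999; a Normal approximation gives roughly [2.440, 5.727].
Exact: lower = 2.590; upper = 5.853.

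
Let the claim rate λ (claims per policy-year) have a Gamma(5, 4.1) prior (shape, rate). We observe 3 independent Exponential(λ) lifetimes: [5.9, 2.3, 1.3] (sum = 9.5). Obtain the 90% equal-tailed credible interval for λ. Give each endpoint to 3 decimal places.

Posterior: Gamma(5+3, 4.1+9.5) = Gamma(8, 13.6) (shape, rate).
Equal-tailed 90% interval: Gamma(8, 13.6) quantiles at 0.05 and 0.95.
Posterior mean ≈ 0.588, SD ≈ 0.208; a Normal approximation gives roughly [0.246, 0.930].
Exact: lower = 0.293; upper = 0.967.

[0.293, 0.967]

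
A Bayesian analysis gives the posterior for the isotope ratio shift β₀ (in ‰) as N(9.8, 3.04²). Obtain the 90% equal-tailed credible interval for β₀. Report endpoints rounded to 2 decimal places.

The posterior is symmetric, so the 90% equal-tailed interval is β₀ = 9.8 ± z·3.04 with z = 1.645.
Half-width: 1.645 × 3.04 = 5.00.
9.8 − 5.00 = 4.80; 9.8 + 5.00 = 14.80.

[4.80, 14.80]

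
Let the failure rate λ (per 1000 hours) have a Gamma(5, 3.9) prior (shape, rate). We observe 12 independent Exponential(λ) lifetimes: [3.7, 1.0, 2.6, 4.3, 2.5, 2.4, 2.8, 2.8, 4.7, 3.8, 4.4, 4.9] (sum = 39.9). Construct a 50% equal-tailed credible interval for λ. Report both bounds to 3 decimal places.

Posterior: Gamma(5+12, 3.9+39.9) = Gamma(17, 43.8) (shape, rate).
Equal-tailed 50% interval: Gamma(17, 43.8) quantiles at 0.25 and 0.75.
Posterior mean ≈ 0.388, SD ≈ 0.094; a Normal approximation gives roughly [0.325, 0.452].
Exact: lower = 0.321; upper = 0.447.

[0.321, 0.447]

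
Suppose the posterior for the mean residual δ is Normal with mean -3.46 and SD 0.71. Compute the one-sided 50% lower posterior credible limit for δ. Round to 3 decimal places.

-3.460

Need L with P(δ ≥ L) = 0.50: L = -3.46 − z_{0.5}·0.71.
z = 0.000; L = -3.46 − 0.000 × 0.71 = -3.460.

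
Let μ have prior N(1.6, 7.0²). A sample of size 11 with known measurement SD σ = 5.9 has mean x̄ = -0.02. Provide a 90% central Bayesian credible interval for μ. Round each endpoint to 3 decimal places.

Posterior precision = 1/7.0² + 11/5.9² = 0.0204 + 0.3160 = 0.3364, so posterior SD = 1.7241.
Posterior mean = (1.6/7.0² + 11·-0.02/5.9²) / 0.3364 = 0.0783.
Interval: 0.0783 ± 1.645 × 1.7241 → [-2.758, 2.914].

[-2.758, 2.914]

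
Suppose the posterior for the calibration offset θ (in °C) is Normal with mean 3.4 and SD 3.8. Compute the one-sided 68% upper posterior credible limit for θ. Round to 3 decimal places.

5.177

Need U with P(θ ≤ U) = 0.68: U = 3.4 + z_{0.32}·3.8.
z = 0.468; U = 3.4 + 0.468 × 3.8 = 5.177.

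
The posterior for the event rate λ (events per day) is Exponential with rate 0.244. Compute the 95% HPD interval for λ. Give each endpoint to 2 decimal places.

The exponential density is strictly decreasing on [0, ∞), so the HPD interval is anchored at 0: [0, q] with P(λ ≤ q) = 0.95.
q = −ln(1 − 0.95) / 0.244 = 2.9957 / 0.244 = 12.28.

[0.00, 12.28]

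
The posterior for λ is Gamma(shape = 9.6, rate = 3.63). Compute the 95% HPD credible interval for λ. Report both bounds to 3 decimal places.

[1.108, 4.346]

The posterior is unimodal and skewed, so the HPD interval has equal density at both endpoints and is the shortest 95% interval.
Solving f(1.108) = f(4.346) with F(4.346) − F(1.108) = 0.95 gives [1.108, 4.346].
For comparison, the equal-tailed interval is [1.246, 4.561]; the HPD is narrower and shifted toward the mode.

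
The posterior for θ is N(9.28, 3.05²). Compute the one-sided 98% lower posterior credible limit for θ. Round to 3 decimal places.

Need L with P(θ ≥ L) = 0.98: L = 9.28 − z_{0.02}·3.05.
z = 2.054; L = 9.28 − 2.054 × 3.05 = 3.016.

3.016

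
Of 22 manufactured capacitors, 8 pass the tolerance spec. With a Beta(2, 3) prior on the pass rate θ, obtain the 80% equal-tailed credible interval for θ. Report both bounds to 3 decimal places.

[0.254, 0.491]

Posterior: Beta(2+8, 3+14) = Beta(10, 17).
Equal-tailed 80% interval: the 0.1 and 0.9 quantiles of Beta(10, 17).
Posterior mean ≈ 0.370, SD ≈ 0.091; a Normal approximation gives roughly [0.253, 0.487].
Exact: F⁻¹(0.1) = 0.254; F⁻¹(0.9) = 0.491.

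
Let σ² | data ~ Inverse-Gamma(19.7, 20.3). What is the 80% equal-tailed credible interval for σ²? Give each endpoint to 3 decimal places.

[0.794, 1.423]

Inverse-Gamma(19.7, 20.3) quantiles: F⁻¹(0.1) and F⁻¹(0.9).
Equivalently, 1/σ² ~ Gamma(19.7, rate = 20.3); invert its 0.9 and 0.1 quantiles.
Posterior mean ≈ 1.086, SD ≈ 0.258; a Normal approximation gives roughly [0.755, 1.416].
Exact: lower = 0.794; upper = 1.423.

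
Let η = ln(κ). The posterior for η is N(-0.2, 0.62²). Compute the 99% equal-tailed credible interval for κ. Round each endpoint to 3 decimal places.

On the log scale the 99% interval is -0.2 ± 2.576 × 0.62 = [-1.7970, 1.3970].
Exponentiate: [e^-1.7970, e^1.3970] = [0.166, 4.043].

[0.166, 4.043]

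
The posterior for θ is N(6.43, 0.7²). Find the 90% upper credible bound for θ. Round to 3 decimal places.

7.327

Need U with P(θ ≤ U) = 0.90: U = 6.43 + z_{0.1}·0.7.
z = 1.282; U = 6.43 + 1.282 × 0.7 = 7.327.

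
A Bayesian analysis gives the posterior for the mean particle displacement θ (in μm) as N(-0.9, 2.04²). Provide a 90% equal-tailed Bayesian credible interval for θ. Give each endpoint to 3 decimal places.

The posterior is symmetric, so the 90% equal-tailed interval is θ = -0.9 ± z·2.04 with z = 1.645.
Half-width: 1.645 × 2.04 = 3.356.
-0.9 − 3.356 = -4.256; -0.9 + 3.356 = 2.456.

[-4.256, 2.456]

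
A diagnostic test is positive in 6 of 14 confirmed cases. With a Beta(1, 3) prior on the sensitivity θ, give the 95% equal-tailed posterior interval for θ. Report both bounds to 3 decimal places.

[0.184, 0.617]

Posterior: Beta(1+6, 3+8) = Beta(7, 11).
Equal-tailed 95% interval: the 0.025 and 0.975 quantiles of Beta(7, 11).
Posterior mean ≈ 0.389, SD ≈ 0.112; a Normal approximation gives roughly [0.170, 0.608].
Exact: F⁻¹(0.025) = 0.184; F⁻¹(0.975) = 0.617.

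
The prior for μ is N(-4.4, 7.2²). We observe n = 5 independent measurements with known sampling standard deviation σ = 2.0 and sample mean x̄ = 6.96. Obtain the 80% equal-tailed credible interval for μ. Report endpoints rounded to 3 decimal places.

Posterior precision = 1/7.2² + 5/2.0² = 0.0193 + 1.2500 = 1.2693, so posterior SD = 0.8876.
Posterior mean = (-4.4/7.2² + 5·6.96/2.0²) / 1.2693 = 6.7874.
Interval: 6.7874 ± 1.282 × 0.8876 → [5.650, 7.925].

[5.650, 7.925]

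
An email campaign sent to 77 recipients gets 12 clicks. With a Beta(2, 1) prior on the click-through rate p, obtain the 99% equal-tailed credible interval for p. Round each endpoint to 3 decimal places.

Posterior: Beta(2+12, 1+65) = Beta(14, 66).
Equal-tailed 99% interval: the 0.005 and 0.995 quantiles of Beta(14, 66).
Posterior mean ≈ 0.175, SD ≈ 0.042; a Normal approximation gives roughly [0.066, 0.284].
Exact: F⁻¹(0.005) = 0.083; F⁻¹(0.995) = 0.298.

[0.083, 0.298]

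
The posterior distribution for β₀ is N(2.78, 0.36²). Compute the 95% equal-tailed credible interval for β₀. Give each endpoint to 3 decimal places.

[2.074, 3.486]

The posterior is symmetric, so the 95% equal-tailed interval is β₀ = 2.78 ± z·0.36 with z = 1.960.
Half-width: 1.960 × 0.36 = 0.706.
2.78 − 0.706 = 2.074; 2.78 + 0.706 = 3.486.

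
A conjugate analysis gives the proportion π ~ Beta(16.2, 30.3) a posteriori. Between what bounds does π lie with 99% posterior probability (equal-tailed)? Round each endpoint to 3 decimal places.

[0.186, 0.535]

Posterior: Beta(16.2, 30.3).
Equal-tailed 99% interval: the 0.005 and 0.995 quantiles of Beta(16.2, 30.3).
Posterior mean ≈ 0.348, SD ≈ 0.069; a Normal approximation gives roughly [0.170, 0.526].
Exact: F⁻¹(0.005) = 0.186; F⁻¹(0.995) = 0.535.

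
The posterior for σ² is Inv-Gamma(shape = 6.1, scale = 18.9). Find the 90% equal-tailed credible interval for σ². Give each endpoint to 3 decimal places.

[1.775, 7.055]

Inverse-Gamma(6.1, 18.9) quantiles: F⁻¹(0.05) and F⁻¹(0.95).
Equivalently, 1/σ² ~ Gamma(6.1, rate = 18.9); invert its 0.95 and 0.05 quantiles.
Posterior mean ≈ 3.706, SD ≈ 1.830; a Normal approximation gives roughly [0.695, 6.716].
Exact: lower = 1.775; upper = 7.055.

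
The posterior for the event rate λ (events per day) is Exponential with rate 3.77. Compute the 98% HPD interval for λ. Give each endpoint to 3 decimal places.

The exponential density is strictly decreasing on [0, ∞), so the HPD interval is anchored at 0: [0, q] with P(λ ≤ q) = 0.98.
q = −ln(1 − 0.98) / 3.77 = 3.9120 / 3.77 = 1.038.

[0.000, 1.038]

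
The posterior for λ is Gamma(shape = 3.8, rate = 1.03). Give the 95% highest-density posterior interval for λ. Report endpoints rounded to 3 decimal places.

The posterior is unimodal and skewed, so the HPD interval has equal density at both endpoints and is the shortest 95% interval.
Solving f(0.604) = f(7.422) with F(7.422) − F(0.604) = 0.95 gives [0.604, 7.422].
For comparison, the equal-tailed interval is [0.961, 8.219]; the HPD is narrower and shifted toward the mode.

[0.604, 7.422]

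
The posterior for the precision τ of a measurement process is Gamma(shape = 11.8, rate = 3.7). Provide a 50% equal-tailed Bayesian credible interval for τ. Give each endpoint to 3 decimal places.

[2.524, 3.757]

Posterior: Gamma(shape 11.8, rate 3.7).
Equal-tailed 50% interval: Gamma(11.8, 3.7) quantiles at 0.25 and 0.75.
Posterior mean ≈ 3.189, SD ≈ 0.928; a Normal approximation gives roughly [2.563, 3.815].
Exact: lower = 2.524; upper = 3.757.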